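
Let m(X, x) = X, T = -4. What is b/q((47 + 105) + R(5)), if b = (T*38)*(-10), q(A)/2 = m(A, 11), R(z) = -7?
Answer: 152/29 ≈ 5.2414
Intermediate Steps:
q(A) = 2*A
b = 1520 (b = -4*38*(-10) = -152*(-10) = 1520)
b/q((47 + 105) + R(5)) = 1520/((2*((47 + 105) - 7))) = 1520/((2*(152 - 7))) = 1520/((2*145)) = 1520/290 = 1520*(1/290) = 152/29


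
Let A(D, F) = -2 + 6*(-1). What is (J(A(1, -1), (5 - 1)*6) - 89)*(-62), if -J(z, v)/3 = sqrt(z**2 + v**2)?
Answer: 5518 + 1488*sqrt(10) ≈ 10223.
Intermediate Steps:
A(D, F) = -8 (A(D, F) = -2 - 6 = -8)
J(z, v) = -3*sqrt(v**2 + z**2) (J(z, v) = -3*sqrt(z**2 + v**2) = -3*sqrt(v**2 + z**2))
(J(A(1, -1), (5 - 1)*6) - 89)*(-62) = (-3*sqrt(((5 - 1)*6)**2 + (-8)**2) - 89)*(-62) = (-3*sqrt((4*6)**2 + 64) - 89)*(-62) = (-3*sqrt(24**2 + 64) - 89)*(-62) = (-3*sqrt(576 + 64) - 89)*(-62) = (-24*sqrt(10) - 89)*(-62) = (-89 - 24*sqrt(10))*(-62) = 5518 + 1488*sqrt(10)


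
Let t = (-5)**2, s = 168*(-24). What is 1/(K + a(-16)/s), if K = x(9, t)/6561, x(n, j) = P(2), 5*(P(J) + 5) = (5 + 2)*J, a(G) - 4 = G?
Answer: 3674160/9703 ≈ 378.66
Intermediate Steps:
s = -4032
a(G) = 4 + G
P(J) = -5 + 7*J/5 (P(J) = -5 + ((5 + 2)*J)/5 = -5 + (7*J)/5 = -5 + 7*J/5)
t = 25
x(n, j) = -11/5 (x(n, j) = -5 + (7/5)*2 = -5 + 14/5 = -11/5)
K = -11/32805 (K = -11/5/6561 = -11/5*1/6561 = -11/32805 ≈ -0.00033531)
1/(K + a(-16)/s) = 1/(-11/32805 + (4 - 16)/(-4032)) = 1/(-11/32805 - 12*(-1/4032)) = 1/(-11/32805 + 1/336) = 1/(9703/3674160) = 3674160/9703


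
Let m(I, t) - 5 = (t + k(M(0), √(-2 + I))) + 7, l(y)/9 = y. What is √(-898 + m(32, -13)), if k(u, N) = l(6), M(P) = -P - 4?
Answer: 13*I*√5 ≈ 29.069*I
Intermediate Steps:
l(y) = 9*y
M(P) = -4 - P
k(u, N) = 54 (k(u, N) = 9*6 = 54)
m(I, t) = 66 + t (m(I, t) = 5 + ((t + 54) + 7) = 5 + ((54 + t) + 7) = 5 + (61 + t) = 66 + t)
√(-898 + m(32, -13)) = √(-898 + (66 - 13)) = √(-898 + 53) = √(-845) = 13*I*√5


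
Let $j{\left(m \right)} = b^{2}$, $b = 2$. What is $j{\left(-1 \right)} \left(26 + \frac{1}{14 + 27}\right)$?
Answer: $\frac{4268}{41} \approx 104.1$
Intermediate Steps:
$j{\left(m \right)} = 4$ ($j{\left(m \right)} = 2^{2} = 4$)
$j{\left(-1 \right)} \left(26 + \frac{1}{14 + 27}\right) = 4 \left(26 + \frac{1}{14 + 27}\right) = 4 \left(26 + \frac{1}{41}\right) = 4 \cdot \frac{1067}{41} = \frac{4268}{41}$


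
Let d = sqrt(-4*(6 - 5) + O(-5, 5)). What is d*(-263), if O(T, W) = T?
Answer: -789*I ≈ -789.0*I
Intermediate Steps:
d = 3*I (d = sqrt(-4*(6 - 5) - 5) = sqrt(-4*1 - 5) = sqrt(-4 - 5) = sqrt(-9) = 3*I ≈ 3.0*I)
d*(-263) = (3*I)*(-263) = -789*I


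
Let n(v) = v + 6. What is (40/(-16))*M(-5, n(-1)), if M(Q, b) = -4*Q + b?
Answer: -125/2 ≈ -62.500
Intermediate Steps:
n(v) = 6 + v
M(Q, b) = b - 4*Q
(40/(-16))*M(-5, n(-1)) = (40/(-16))*((6 - 1) - 4*(-5)) = (40*(-1/16))*(5 + 20) = -5/2*25 = -125/2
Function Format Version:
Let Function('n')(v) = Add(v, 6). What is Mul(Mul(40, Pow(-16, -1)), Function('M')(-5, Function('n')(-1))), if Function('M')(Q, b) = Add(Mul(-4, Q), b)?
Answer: Rational(-125, 2) ≈ -62.500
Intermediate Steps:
Function('n')(v) = Add(6, v)
Function('M')(Q, b) = Add(b, Mul(-4, Q))
Mul(Mul(40, Pow(-16, -1)), Function('M')(-5, Function('n')(-1))) = Mul(Mul(40, Pow(-16, -1)), Add(Add(6, -1), Mul(-4, -5))) = Mul(Mul(40, Rational(-1, 16)), Add(5, 20)) = Mul(Rational(-5, 2), 25) = Rational(-125, 2)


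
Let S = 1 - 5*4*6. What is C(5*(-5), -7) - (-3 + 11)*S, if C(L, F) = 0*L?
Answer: 952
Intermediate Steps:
C(L, F) = 0
S = -119 (S = 1 - 20*6 = 1 - 1*120 = 1 - 120 = -119)
C(5*(-5), -7) - (-3 + 11)*S = 0 - (-3 + 11)*(-119) = 0 - 8*(-119) = 0 - 1*(-952) = 0 + 952 = 952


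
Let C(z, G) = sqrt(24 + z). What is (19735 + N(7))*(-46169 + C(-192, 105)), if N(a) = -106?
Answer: -906251301 + 39258*I*sqrt(42) ≈ -9.0625e+8 + 2.5442e+5*I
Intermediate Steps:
(19735 + N(7))*(-46169 + C(-192, 105)) = (19735 - 106)*(-46169 + sqrt(24 - 192)) = 19629*(-46169 + sqrt(-168)) = 19629*(-46169 + 2*I*sqrt(42)) = -906251301 + 39258*I*sqrt(42)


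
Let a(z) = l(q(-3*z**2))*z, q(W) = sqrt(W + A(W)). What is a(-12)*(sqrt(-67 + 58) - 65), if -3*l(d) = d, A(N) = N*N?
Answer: sqrt(1293)*(-3120 + 144*I) ≈ -1.1219e+5 + 5178.0*I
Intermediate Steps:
A(N) = N**2
q(W) = sqrt(W + W**2)
l(d) = -d/3
a(z) = -z*sqrt(3)*sqrt(-z**2*(1 - 3*z**2))/3 (a(z) = (-sqrt(-3*z**2*(1 - 3*z**2))/3)*z = (-sqrt(3)*sqrt(-z**2*(1 - 3*z**2))/3)*z = -z*sqrt(3)*sqrt(-z**2*(1 - 3*z**2))/3)
a(-12)*(sqrt(-67 + 58) - 65) = (-1/3*(-12)*sqrt(3)*sqrt(-1*(-12)**2 + 3*(-12)**4))*(sqrt(-67 + 58) - 65) = (-1/3*(-12)*sqrt(3)*sqrt(-1*144 + 3*20736))*(sqrt(-9) - 65) = (-1/3*(-12)*sqrt(3)*sqrt(-144 + 62208))*(3*I - 65) = (-1/3*(-12)*sqrt(3)*sqrt(62064))*(-65 + 3*I) = (-1/3*(-12)*sqrt(3)*12*sqrt(431))*(-65 + 3*I) = (48*sqrt(1293))*(-65 + 3*I) = 48*sqrt(1293)*(-65 + 3*I)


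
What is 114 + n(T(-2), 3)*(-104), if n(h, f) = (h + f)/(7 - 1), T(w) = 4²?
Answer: -646/3 ≈ -215.33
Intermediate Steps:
T(w) = 16
n(h, f) = f/6 + h/6 (n(h, f) = (f + h)/6 = (f + h)*(⅙) = f/6 + h/6)
114 + n(T(-2), 3)*(-104) = 114 + ((⅙)*3 + (⅙)*16)*(-104) = 114 + (½ + 8/3)*(-104) = 114 + (19/6)*(-104) = 114 - 988/3 = -646/3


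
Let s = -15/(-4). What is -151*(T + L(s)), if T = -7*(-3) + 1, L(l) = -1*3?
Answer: -2869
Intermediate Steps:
s = 15/4 (s = -15*(-¼) = 15/4 ≈ 3.7500)
L(l) = -3
T = 22 (T = 21 + 1 = 22)
-151*(T + L(s)) = -151*(22 - 3) = -151*19 = -2869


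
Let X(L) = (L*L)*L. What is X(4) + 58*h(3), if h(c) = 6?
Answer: 412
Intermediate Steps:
X(L) = L³ (X(L) = L²*L = L³)
X(4) + 58*h(3) = 4³ + 58*6 = 64 + 348 = 412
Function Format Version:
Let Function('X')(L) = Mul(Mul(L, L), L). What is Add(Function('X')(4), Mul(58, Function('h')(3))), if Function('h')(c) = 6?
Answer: 412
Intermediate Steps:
Function('X')(L) = Pow(L, 3) (Function('X')(L) = Mul(Pow(L, 2), L) = Pow(L, 3))
Add(Function('X')(4), Mul(58, Function('h')(3))) = Add(Pow(4, 3), Mul(58, 6)) = Add(64, 348) = 412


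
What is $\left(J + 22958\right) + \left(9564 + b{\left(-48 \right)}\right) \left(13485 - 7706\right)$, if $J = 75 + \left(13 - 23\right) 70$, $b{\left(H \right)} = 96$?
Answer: $55847473$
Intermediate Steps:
$J = -625$ ($J = 75 - 700 = -625$)
$\left(J + 22958\right) + \left(9564 + b{\left(-48 \right)}\right) \left(13485 - 7706\right) = \left(-625 + 22958\right) + \left(9564 + 96\right) \left(13485 - 7706\right) = 22333 + 9660 \cdot 5779 = 22333 + 55825140 = 55847473$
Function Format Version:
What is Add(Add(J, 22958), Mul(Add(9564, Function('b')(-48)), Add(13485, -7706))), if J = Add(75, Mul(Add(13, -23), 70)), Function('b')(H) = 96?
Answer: 55847473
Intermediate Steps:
J = -625 (J = Add(75, Mul(-10, 70)) = Add(75, -700) = -625)
Add(Add(J, 22958), Mul(Add(9564, Function('b')(-48)), Add(13485, -7706))) = Add(Add(-625, 22958), Mul(Add(9564, 96), Add(13485, -7706))) = Add(22333, Mul(9660, 5779)) = Add(22333, 55825140) = 55847473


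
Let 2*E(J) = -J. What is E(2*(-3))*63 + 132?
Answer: 321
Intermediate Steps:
E(J) = -J/2 (E(J) = (-J)/2 = -J/2)
E(2*(-3))*63 + 132 = -(-3)*63 + 132 = -½*(-6)*63 + 132 = 3*63 + 132 = 189 + 132 = 321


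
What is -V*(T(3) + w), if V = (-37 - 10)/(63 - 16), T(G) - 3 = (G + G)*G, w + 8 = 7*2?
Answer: 27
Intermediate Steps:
w = 6 (w = -8 + 7*2 = -8 + 14 = 6)
T(G) = 3 + 2*G**2 (T(G) = 3 + (G + G)*G = 3 + (2*G)*G = 3 + 2*G**2)
V = -1 (V = -47/47 = -47*1/47 = -1)
-V*(T(3) + w) = -(-1)*((3 + 2*3**2) + 6) = -(-1)*((3 + 2*9) + 6) = -(-1)*((3 + 18) + 6) = -(-1)*(21 + 6) = -(-1)*27 = -1*(-27) = 27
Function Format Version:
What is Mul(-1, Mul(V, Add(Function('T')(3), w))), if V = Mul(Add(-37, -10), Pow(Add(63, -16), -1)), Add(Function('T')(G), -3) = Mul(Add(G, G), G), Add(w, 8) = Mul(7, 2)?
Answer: 27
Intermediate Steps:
w = 6 (w = Add(-8, Mul(7, 2)) = Add(-8, 14) = 6)
Function('T')(G) = Add(3, Mul(2, Pow(G, 2))) (Function('T')(G) = Add(3, Mul(Add(G, G), G)) = Add(3, Mul(Mul(2, G), G)) = Add(3, Mul(2, Pow(G, 2))))
V = -1 (V = Mul(-47, Pow(47, -1)) = Mul(-47, Rational(1, 47)) = -1)
Mul(-1, Mul(V, Add(Function('T')(3), w))) = Mul(-1, Mul(-1, Add(Add(3, Mul(2, Pow(3, 2))), 6))) = Mul(-1, Mul(-1, Add(Add(3, Mul(2, 9)), 6))) = Mul(-1, Mul(-1, Add(Add(3, 18), 6))) = Mul(-1, Mul(-1, Add(21, 6))) = Mul(-1, Mul(-1, 27)) = Mul(-1, -27) = 27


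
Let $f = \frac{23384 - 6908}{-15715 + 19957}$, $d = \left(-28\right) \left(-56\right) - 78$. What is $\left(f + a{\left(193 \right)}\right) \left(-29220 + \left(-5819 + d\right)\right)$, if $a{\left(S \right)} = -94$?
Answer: $\frac{2137473888}{707} \approx 3.0233 \cdot 10^{6}$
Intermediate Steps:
$d = 1490$ ($d = 1568 - 78 = 1490$)
$f = \frac{2746}{707}$ ($f = \frac{16476}{4242} = 16476 \cdot \frac{1}{4242} = \frac{2746}{707} \approx 3.884$)
$\left(f + a{\left(193 \right)}\right) \left(-29220 + \left(-5819 + d\right)\right) = \left(\frac{2746}{707} - 94\right) \left(-29220 + \left(-5819 + 1490\right)\right) = - \frac{63712 \left(-29220 - 4329\right)}{707} = \left(- \frac{63712}{707}\right) \left(-33549\right) = \frac{2137473888}{707}$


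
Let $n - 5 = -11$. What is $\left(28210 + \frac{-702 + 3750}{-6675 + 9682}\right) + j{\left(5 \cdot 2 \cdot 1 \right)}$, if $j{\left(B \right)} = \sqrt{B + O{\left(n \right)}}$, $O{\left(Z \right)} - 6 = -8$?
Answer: $\frac{84830518}{3007} + 2 \sqrt{2} \approx 28214.0$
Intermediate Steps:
$n = -6$ ($n = 5 - 11 = -6$)
$O{\left(Z \right)} = -2$ ($O{\left(Z \right)} = 6 - 8 = -2$)
$j{\left(B \right)} = \sqrt{-2 + B}$ ($j{\left(B \right)} = \sqrt{B - 2} = \sqrt{-2 + B}$)
$\left(28210 + \frac{-702 + 3750}{-6675 + 9682}\right) + j{\left(5 \cdot 2 \cdot 1 \right)} = \left(28210 + \frac{-702 + 3750}{-6675 + 9682}\right) + \sqrt{-2 + 5 \cdot 2 \cdot 1} = \left(28210 + \frac{3048}{3007}\right) + \sqrt{-2 + 10 \cdot 1} = \left(28210 + 3048 \cdot \frac{1}{3007}\right) + \sqrt{-2 + 10} = \left(28210 + \frac{3048}{3007}\right) + \sqrt{8} = \frac{84830518}{3007} + 2 \sqrt{2}$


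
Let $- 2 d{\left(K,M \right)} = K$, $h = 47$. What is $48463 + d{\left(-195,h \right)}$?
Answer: $\frac{97121}{2} \approx 48561.0$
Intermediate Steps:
$d{\left(K,M \right)} = - \frac{K}{2}$
$48463 + d{\left(-195,h \right)} = 48463 - - \frac{195}{2} = 48463 + \frac{195}{2} = \frac{97121}{2}$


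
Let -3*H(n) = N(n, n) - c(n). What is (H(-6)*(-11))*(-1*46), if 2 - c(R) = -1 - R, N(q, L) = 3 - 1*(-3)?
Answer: -1518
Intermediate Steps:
N(q, L) = 6 (N(q, L) = 3 + 3 = 6)
c(R) = 3 + R (c(R) = 2 - (-1 - R) = 2 + (1 + R) = 3 + R)
H(n) = -1 + n/3 (H(n) = -(6 - (3 + n))/3 = -(6 + (-3 - n))/3 = -(3 - n)/3 = -1 + n/3)
(H(-6)*(-11))*(-1*46) = ((-1 + (⅓)*(-6))*(-11))*(-1*46) = ((-1 - 2)*(-11))*(-46) = -3*(-11)*(-46) = 33*(-46) = -1518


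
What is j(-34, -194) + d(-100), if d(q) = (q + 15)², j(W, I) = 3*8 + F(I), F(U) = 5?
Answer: 7254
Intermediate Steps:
j(W, I) = 29 (j(W, I) = 3*8 + 5 = 24 + 5 = 29)
d(q) = (15 + q)²
j(-34, -194) + d(-100) = 29 + (15 - 100)² = 29 + (-85)² = 29 + 7225 = 7254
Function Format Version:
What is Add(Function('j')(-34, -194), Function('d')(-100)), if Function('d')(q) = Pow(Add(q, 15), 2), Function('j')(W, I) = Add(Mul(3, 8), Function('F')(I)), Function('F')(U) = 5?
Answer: 7254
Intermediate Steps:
Function('j')(W, I) = 29 (Function('j')(W, I) = Add(Mul(3, 8), 5) = Add(24, 5) = 29)
Function('d')(q) = Pow(Add(15, q), 2)
Add(Function('j')(-34, -194), Function('d')(-100)) = Add(29, Pow(Add(15, -100), 2)) = Add(29, Pow(-85, 2)) = Add(29, 7225) = 7254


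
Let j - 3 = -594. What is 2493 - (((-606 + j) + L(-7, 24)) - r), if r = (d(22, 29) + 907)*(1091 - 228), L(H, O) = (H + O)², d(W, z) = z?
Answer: 811169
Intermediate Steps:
j = -591 (j = 3 - 594 = -591)
r = 807768 (r = (29 + 907)*(1091 - 228) = 936*863 = 807768)
2493 - (((-606 + j) + L(-7, 24)) - r) = 2493 - (((-606 - 591) + (-7 + 24)²) - 1*807768) = 2493 - ((-1197 + 17²) - 807768) = 2493 - ((-1197 + 289) - 807768) = 2493 - (-908 - 807768) = 2493 - 1*(-808676) = 2493 + 808676 = 811169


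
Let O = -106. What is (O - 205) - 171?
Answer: -482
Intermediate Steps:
(O - 205) - 171 = (-106 - 205) - 171 = -311 - 171 = -482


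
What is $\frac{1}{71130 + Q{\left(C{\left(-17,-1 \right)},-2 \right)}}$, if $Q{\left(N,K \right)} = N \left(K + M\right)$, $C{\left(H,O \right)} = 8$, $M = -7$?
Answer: $\frac{1}{71058} \approx 1.4073 \cdot 10^{-5}$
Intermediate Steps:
$Q{\left(N,K \right)} = N \left(-7 + K\right)$ ($Q{\left(N,K \right)} = N \left(K - 7\right) = N \left(-7 + K\right)$)
$\frac{1}{71130 + Q{\left(C{\left(-17,-1 \right)},-2 \right)}} = \frac{1}{71130 + 8 \left(-7 - 2\right)} = \frac{1}{71130 + 8 \left(-9\right)} = \frac{1}{71130 - 72} = \frac{1}{71058}$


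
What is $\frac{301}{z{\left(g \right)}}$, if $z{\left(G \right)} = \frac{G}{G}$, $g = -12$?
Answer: $301$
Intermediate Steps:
$z{\left(G \right)} = 1$
$\frac{301}{z{\left(g \right)}} = \frac{301}{1} = 301 \cdot 1 = 301$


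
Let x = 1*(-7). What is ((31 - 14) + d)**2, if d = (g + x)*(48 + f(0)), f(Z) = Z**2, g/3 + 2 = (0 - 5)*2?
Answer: 4190209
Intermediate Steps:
g = -36 (g = -6 + 3*((0 - 5)*2) = -6 + 3*(-5*2) = -6 + 3*(-10) = -6 - 30 = -36)
x = -7
d = -2064 (d = (-36 - 7)*(48 + 0**2) = -43*(48 + 0) = -43*48 = -2064)
((31 - 14) + d)**2 = ((31 - 14) - 2064)**2 = (17 - 2064)**2 = (-2047)**2 = 4190209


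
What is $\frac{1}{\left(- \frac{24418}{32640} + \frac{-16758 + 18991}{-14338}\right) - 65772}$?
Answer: $- \frac{116998080}{7695303465361} \approx -1.5204 \cdot 10^{-5}$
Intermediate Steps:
$\frac{1}{\left(- \frac{24418}{32640} + \frac{-16758 + 18991}{-14338}\right) - 65772} = \frac{1}{\left(\left(-24418\right) \frac{1}{32640} + 2233 \left(- \frac{1}{14338}\right)\right) - 65772} = \frac{1}{\left(- \frac{12209}{16320} - \frac{2233}{14338}\right) - 65772} = \frac{1}{- \frac{105747601}{116998080} - 65772} = \frac{1}{- \frac{7695303465361}{116998080}} = - \frac{116998080}{7695303465361}$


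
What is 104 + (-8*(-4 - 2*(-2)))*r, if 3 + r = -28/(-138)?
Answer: 104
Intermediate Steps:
r = -193/69 (r = -3 - 28/(-138) = -3 - 28*(-1/138) = -3 + 14/69 = -193/69 ≈ -2.7971)
104 + (-8*(-4 - 2*(-2)))*r = 104 - 8*(-4 - 2*(-2))*(-193/69) = 104 - 8*(-4 + 4)*(-193/69) = 104 - 8*0*(-193/69) = 104 + 0*(-193/69) = 104 + 0 = 104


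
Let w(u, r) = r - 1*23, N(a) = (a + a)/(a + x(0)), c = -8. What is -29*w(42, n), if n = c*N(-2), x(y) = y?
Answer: 1131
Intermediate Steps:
N(a) = 2 (N(a) = (a + a)/(a + 0) = (2*a)/a = 2)
n = -16 (n = -8*2 = -16)
w(u, r) = -23 + r (w(u, r) = r - 23 = -23 + r)
-29*w(42, n) = -29*(-23 - 16) = -29*(-39) = 1131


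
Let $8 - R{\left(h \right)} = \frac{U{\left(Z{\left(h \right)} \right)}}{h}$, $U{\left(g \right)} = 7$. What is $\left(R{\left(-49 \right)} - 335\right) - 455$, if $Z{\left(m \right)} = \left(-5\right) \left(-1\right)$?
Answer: $- \frac{5473}{7} \approx -781.86$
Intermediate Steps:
$Z{\left(m \right)} = 5$
$R{\left(h \right)} = 8 - \frac{7}{h}$
$\left(R{\left(-49 \right)} - 335\right) - 455 = \left(\left(8 - \frac{7}{-49}\right) - 335\right) - 455 = \left(\left(8 - - \frac{1}{7}\right) - 335\right) - 455 = \left(\left(8 + \frac{1}{7}\right) - 335\right) - 455 = \left(\frac{57}{7} - 335\right) - 455 = - \frac{2288}{7} - 455 = - \frac{5473}{7}$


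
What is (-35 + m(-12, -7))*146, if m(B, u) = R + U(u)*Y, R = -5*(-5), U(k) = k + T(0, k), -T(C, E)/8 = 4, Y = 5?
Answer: -29930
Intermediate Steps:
T(C, E) = -32 (T(C, E) = -8*4 = -32)
U(k) = -32 + k (U(k) = k - 32 = -32 + k)
R = 25
m(B, u) = -135 + 5*u (m(B, u) = 25 + (-32 + u)*5 = 25 + (-160 + 5*u) = -135 + 5*u)
(-35 + m(-12, -7))*146 = (-35 + (-135 + 5*(-7)))*146 = (-35 + (-135 - 35))*146 = (-35 - 170)*146 = -205*146 = -29930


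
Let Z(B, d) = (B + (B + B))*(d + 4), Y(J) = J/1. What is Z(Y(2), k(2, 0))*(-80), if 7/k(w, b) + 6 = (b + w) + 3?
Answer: 1440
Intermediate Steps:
k(w, b) = 7/(-3 + b + w) (k(w, b) = 7/(-6 + ((b + w) + 3)) = 7/(-6 + (3 + b + w)) = 7/(-3 + b + w))
Y(J) = J (Y(J) = 1*J = J)
Z(B, d) = 3*B*(4 + d) (Z(B, d) = (B + 2*B)*(4 + d) = (3*B)*(4 + d) = 3*B*(4 + d))
Z(Y(2), k(2, 0))*(-80) = (3*2*(4 + 7/(-3 + 0 + 2)))*(-80) = (3*2*(4 + 7/(-1)))*(-80) = (3*2*(4 + 7*(-1)))*(-80) = (3*2*(4 - 7))*(-80) = (3*2*(-3))*(-80) = -18*(-80) = 1440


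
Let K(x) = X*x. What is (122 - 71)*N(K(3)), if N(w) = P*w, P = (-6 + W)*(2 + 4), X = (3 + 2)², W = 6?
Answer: 0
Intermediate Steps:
X = 25 (X = 5² = 25)
P = 0 (P = (-6 + 6)*(2 + 4) = 0*6 = 0)
K(x) = 25*x
N(w) = 0 (N(w) = 0*w = 0)
(122 - 71)*N(K(3)) = (122 - 71)*0 = 51*0 = 0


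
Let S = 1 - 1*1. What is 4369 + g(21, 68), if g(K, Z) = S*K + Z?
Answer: 4437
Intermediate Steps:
S = 0 (S = 1 - 1 = 0)
g(K, Z) = Z (g(K, Z) = 0*K + Z = 0 + Z = Z)
4369 + g(21, 68) = 4369 + 68 = 4437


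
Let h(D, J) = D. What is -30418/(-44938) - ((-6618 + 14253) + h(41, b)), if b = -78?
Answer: -172456835/22469 ≈ -7675.3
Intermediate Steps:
-30418/(-44938) - ((-6618 + 14253) + h(41, b)) = -30418/(-44938) - ((-6618 + 14253) + 41) = -30418*(-1/44938) - (7635 + 41) = 15209/22469 - 1*7676 = 15209/22469 - 7676 = -172456835/22469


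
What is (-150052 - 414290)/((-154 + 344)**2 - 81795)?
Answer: 564342/45695 ≈ 12.350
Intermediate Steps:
(-150052 - 414290)/((-154 + 344)**2 - 81795) = -564342/(190**2 - 81795) = -564342/(36100 - 81795) = -564342/(-45695) = -564342*(-1/45695) = 564342/45695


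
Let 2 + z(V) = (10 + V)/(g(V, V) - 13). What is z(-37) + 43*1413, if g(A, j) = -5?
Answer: 121517/2 ≈ 60759.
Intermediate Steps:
z(V) = -23/9 - V/18 (z(V) = -2 + (10 + V)/(-5 - 13) = -2 + (10 + V)/(-18) = -2 + (10 + V)*(-1/18) = -2 + (-5/9 - V/18) = -23/9 - V/18)
z(-37) + 43*1413 = (-23/9 - 1/18*(-37)) + 43*1413 = (-23/9 + 37/18) + 60759 = -½ + 60759 = 121517/2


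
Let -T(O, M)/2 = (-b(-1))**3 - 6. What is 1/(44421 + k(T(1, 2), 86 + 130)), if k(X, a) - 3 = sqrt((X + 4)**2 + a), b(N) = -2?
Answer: 617/27409605 - sqrt(6)/328915260 ≈ 2.2503e-5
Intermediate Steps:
T(O, M) = -4 (T(O, M) = -2*((-1*(-2))**3 - 6) = -2*(2**3 - 6) = -2*(8 - 6) = -2*2 = -4)
k(X, a) = 3 + sqrt(a + (4 + X)**2) (k(X, a) = 3 + sqrt((X + 4)**2 + a) = 3 + sqrt((4 + X)**2 + a) = 3 + sqrt(a + (4 + X)**2))
1/(44421 + k(T(1, 2), 86 + 130)) = 1/(44421 + (3 + sqrt((86 + 130) + (4 - 4)**2))) = 1/(44421 + (3 + sqrt(216 + 0**2))) = 1/(44421 + (3 + sqrt(216 + 0))) = 1/(44421 + (3 + sqrt(216))) = 1/(44421 + (3 + 6*sqrt(6))) = 1/(44424 + 6*sqrt(6))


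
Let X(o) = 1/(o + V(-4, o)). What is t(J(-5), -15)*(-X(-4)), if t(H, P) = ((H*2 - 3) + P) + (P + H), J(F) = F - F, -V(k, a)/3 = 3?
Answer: -33/13 ≈ -2.5385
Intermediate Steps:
V(k, a) = -9 (V(k, a) = -3*3 = -9)
J(F) = 0
X(o) = 1/(-9 + o) (X(o) = 1/(o - 9) = 1/(-9 + o))
t(H, P) = -3 + 2*P + 3*H (t(H, P) = ((2*H - 3) + P) + (H + P) = ((-3 + 2*H) + P) + (H + P) = (-3 + P + 2*H) + (H + P) = -3 + 2*P + 3*H)
t(J(-5), -15)*(-X(-4)) = (-3 + 2*(-15) + 3*0)*(-1/(-9 - 4)) = (-3 - 30 + 0)*(-1/(-13)) = -(-33)*(-1)/13 = -33*1/13 = -33/13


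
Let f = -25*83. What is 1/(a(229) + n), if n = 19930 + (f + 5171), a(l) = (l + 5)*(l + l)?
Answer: 1/130198 ≈ 7.6806e-6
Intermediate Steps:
a(l) = 2*l*(5 + l) (a(l) = (5 + l)*(2*l) = 2*l*(5 + l))
f = -2075
n = 23026 (n = 19930 + (-2075 + 5171) = 19930 + 3096 = 23026)
1/(a(229) + n) = 1/(2*229*(5 + 229) + 23026) = 1/(2*229*234 + 23026) = 1/(107172 + 23026) = 1/130198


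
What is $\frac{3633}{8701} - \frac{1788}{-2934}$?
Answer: $\frac{624205}{607827} \approx 1.0269$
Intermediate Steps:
$\frac{3633}{8701} - \frac{1788}{-2934} = 3633 \cdot \frac{1}{8701} - - \frac{298}{489} = \frac{519}{1243} + \frac{298}{489} = \frac{624205}{607827}$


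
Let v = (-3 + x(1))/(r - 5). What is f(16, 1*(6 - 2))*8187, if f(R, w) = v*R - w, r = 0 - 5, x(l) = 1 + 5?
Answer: -360228/5 ≈ -72046.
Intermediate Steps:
x(l) = 6
r = -5
v = -3/10 (v = (-3 + 6)/(-5 - 5) = 3/(-10) = 3*(-⅒) = -3/10 ≈ -0.30000)
f(R, w) = -w - 3*R/10 (f(R, w) = -3*R/10 - w = -w - 3*R/10)
f(16, 1*(6 - 2))*8187 = (-(6 - 2) - 3/10*16)*8187 = (-4 - 24/5)*8187 = -44/5*8187 = -360228/5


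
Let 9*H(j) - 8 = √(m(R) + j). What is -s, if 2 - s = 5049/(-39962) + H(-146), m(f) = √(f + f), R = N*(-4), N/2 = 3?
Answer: -445061/359658 + √(-146 + 4*I*√3)/9 ≈ -1.2056 + 1.3429*I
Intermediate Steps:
N = 6 (N = 2*3 = 6)
R = -24 (R = 6*(-4) = -24)
m(f) = √2*√f (m(f) = √(2*f) = √2*√f)
H(j) = 8/9 + √(j + 4*I*√3)/9 (H(j) = 8/9 + √(√2*√(-24) + j)/9 = 8/9 + √(√2*(2*I*√6) + j)/9 = 8/9 + √(4*I*√3 + j)/9 = 8/9 + √(j + 4*I*√3)/9)
s = 445061/359658 - √(-146 + 4*I*√3)/9 (s = 2 - (5049/(-39962) + (8/9 + √(-146 + 4*I*√3)/9)) = 2 - (5049*(-1/39962) + (8/9 + √(-146 + 4*I*√3)/9)) = 2 - (-5049/39962 + (8/9 + √(-146 + 4*I*√3)/9)) = 2 - (274255/359658 + √(-146 + 4*I*√3)/9) = 2 + (-274255/359658 - √(-146 + 4*I*√3)/9) = 445061/359658 - √(-146 + 4*I*√3)/9 ≈ 1.2056 - 1.3429*I)
-s = -(445061/359658 - √(-146 + 4*I*√3)/9) = -445061/359658 + √(-146 + 4*I*√3)/9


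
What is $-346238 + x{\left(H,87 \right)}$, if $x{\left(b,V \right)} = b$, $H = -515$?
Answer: $-346753$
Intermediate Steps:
$-346238 + x{\left(H,87 \right)} = -346238 - 515 = -346753$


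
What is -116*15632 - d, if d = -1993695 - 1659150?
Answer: 1839533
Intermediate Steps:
d = -3652845
-116*15632 - d = -116*15632 - 1*(-3652845) = -1813312 + 3652845 = 1839533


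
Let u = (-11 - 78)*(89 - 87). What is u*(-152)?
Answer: 27056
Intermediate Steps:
u = -178 (u = -89*2 = -178)
u*(-152) = -178*(-152) = 27056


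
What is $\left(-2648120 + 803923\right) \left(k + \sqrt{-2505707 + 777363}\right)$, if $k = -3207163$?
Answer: $5914640383111 - 3688394 i \sqrt{432086} \approx 5.9146 \cdot 10^{12} - 2.4245 \cdot 10^{9} i$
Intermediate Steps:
$\left(-2648120 + 803923\right) \left(k + \sqrt{-2505707 + 777363}\right) = \left(-2648120 + 803923\right) \left(-3207163 + \sqrt{-2505707 + 777363}\right) = - 1844197 \left(-3207163 + \sqrt{-1728344}\right) = - 1844197 \left(-3207163 + 2 i \sqrt{432086}\right) = 5914640383111 - 3688394 i \sqrt{432086}$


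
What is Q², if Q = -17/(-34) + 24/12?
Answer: 25/4 ≈ 6.2500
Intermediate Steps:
Q = 5/2 (Q = -17*(-1/34) + 24*(1/12) = ½ + 2 = 5/2 ≈ 2.5000)
Q² = (5/2)² = 25/4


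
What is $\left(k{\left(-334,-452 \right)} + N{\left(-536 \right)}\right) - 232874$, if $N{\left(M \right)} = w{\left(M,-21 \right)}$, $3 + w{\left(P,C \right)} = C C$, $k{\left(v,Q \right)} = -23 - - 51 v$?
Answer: $-249493$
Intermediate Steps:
$k{\left(v,Q \right)} = -23 + 51 v$
$w{\left(P,C \right)} = -3 + C^{2}$ ($w{\left(P,C \right)} = -3 + C C = -3 + C^{2}$)
$N{\left(M \right)} = 438$ ($N{\left(M \right)} = -3 + \left(-21\right)^{2} = -3 + 441 = 438$)
$\left(k{\left(-334,-452 \right)} + N{\left(-536 \right)}\right) - 232874 = \left(\left(-23 + 51 \left(-334\right)\right) + 438\right) - 232874 = \left(\left(-23 - 17034\right) + 438\right) - 232874 = \left(-17057 + 438\right) - 232874 = -16619 - 232874 = -249493$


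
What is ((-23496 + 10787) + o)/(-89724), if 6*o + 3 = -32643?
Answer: 3025/14954 ≈ 0.20229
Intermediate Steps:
o = -5441 (o = -½ + (⅙)*(-32643) = -½ - 10881/2 = -5441)
((-23496 + 10787) + o)/(-89724) = ((-23496 + 10787) - 5441)/(-89724) = (-12709 - 5441)*(-1/89724) = -18150*(-1/89724) = 3025/14954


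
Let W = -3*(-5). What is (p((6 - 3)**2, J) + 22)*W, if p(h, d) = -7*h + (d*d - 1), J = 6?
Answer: -90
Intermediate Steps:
W = 15
p(h, d) = -1 + d**2 - 7*h (p(h, d) = -7*h + (d**2 - 1) = -7*h + (-1 + d**2) = -1 + d**2 - 7*h)
(p((6 - 3)**2, J) + 22)*W = ((-1 + 6**2 - 7*(6 - 3)**2) + 22)*15 = ((-1 + 36 - 7*3**2) + 22)*15 = ((-1 + 36 - 7*9) + 22)*15 = ((-1 + 36 - 63) + 22)*15 = (-28 + 22)*15 = -6*15 = -90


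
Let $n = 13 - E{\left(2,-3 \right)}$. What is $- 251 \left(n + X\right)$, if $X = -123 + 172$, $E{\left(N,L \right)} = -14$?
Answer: $-19076$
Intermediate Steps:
$X = 49$
$n = 27$ ($n = 13 - -14 = 13 + 14 = 27$)
$- 251 \left(n + X\right) = - 251 \left(27 + 49\right) = \left(-251\right) 76 = -19076$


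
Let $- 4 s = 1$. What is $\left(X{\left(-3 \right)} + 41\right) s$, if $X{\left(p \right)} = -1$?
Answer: $-10$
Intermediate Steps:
$s = - \frac{1}{4}$ ($s = \left(- \frac{1}{4}\right) 1 = - \frac{1}{4} \approx -0.25$)
$\left(X{\left(-3 \right)} + 41\right) s = \left(-1 + 41\right) \left(- \frac{1}{4}\right) = 40 \left(- \frac{1}{4}\right) = -10$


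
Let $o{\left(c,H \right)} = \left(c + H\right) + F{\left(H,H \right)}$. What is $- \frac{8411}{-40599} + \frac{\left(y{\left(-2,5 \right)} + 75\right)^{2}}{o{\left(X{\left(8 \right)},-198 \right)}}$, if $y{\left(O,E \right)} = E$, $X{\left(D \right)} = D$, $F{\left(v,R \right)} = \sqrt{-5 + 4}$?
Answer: $- \frac{3774210653}{112743423} - \frac{6400 i}{36101} \approx -33.476 - 0.17728 i$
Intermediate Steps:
$F{\left(v,R \right)} = i$ ($F{\left(v,R \right)} = \sqrt{-1} = i$)
$o{\left(c,H \right)} = i + H + c$ ($o{\left(c,H \right)} = \left(c + H\right) + i = \left(H + c\right) + i = i + H + c$)
$- \frac{8411}{-40599} + \frac{\left(y{\left(-2,5 \right)} + 75\right)^{2}}{o{\left(X{\left(8 \right)},-198 \right)}} = - \frac{8411}{-40599} + \frac{\left(5 + 75\right)^{2}}{i - 198 + 8} = \left(-8411\right) \left(- \frac{1}{40599}\right) + \frac{80^{2}}{-190 + i} = \frac{647}{3123} + 6400 \frac{-190 - i}{36101} = \frac{647}{3123} + \frac{6400 \left(-190 - i\right)}{36101}$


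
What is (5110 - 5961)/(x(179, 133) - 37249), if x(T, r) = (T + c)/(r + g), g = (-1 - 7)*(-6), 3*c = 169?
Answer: 462093/20225501 ≈ 0.022847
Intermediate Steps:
c = 169/3 (c = (1/3)*169 = 169/3 ≈ 56.333)
g = 48 (g = -8*(-6) = 48)
x(T, r) = (169/3 + T)/(48 + r) (x(T, r) = (T + 169/3)/(r + 48) = (169/3 + T)/(48 + r))
(5110 - 5961)/(x(179, 133) - 37249) = (5110 - 5961)/((169/3 + 179)/(48 + 133) - 37249) = -851/((706/3)/181 - 37249) = -851/((1/181)*(706/3) - 37249) = -851/(706/543 - 37249) = -851/(-20225501/543) = -851*(-543/20225501) = 462093/20225501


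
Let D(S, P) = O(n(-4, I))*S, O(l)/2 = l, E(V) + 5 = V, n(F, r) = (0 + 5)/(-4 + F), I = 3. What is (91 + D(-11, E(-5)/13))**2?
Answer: 175561/16 ≈ 10973.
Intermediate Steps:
n(F, r) = 5/(-4 + F)
E(V) = -5 + V
O(l) = 2*l
D(S, P) = -5*S/4 (D(S, P) = (2*(5/(-4 - 4)))*S = (2*(5/(-8)))*S = (2*(5*(-1/8)))*S = (2*(-5/8))*S = -5*S/4)
(91 + D(-11, E(-5)/13))**2 = (91 - 5/4*(-11))**2 = (91 + 55/4)**2 = (419/4)**2 = 175561/16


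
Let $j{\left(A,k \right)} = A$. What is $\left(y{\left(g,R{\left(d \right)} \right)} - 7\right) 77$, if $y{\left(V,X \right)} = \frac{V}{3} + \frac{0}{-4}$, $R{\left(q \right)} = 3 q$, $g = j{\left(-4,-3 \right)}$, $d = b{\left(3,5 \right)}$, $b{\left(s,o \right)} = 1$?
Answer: $- \frac{1925}{3} \approx -641.67$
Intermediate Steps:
$d = 1$
$g = -4$
$y{\left(V,X \right)} = \frac{V}{3}$ ($y{\left(V,X \right)} = V \frac{1}{3} + 0 \left(- \frac{1}{4}\right) = \frac{V}{3} + 0 = \frac{V}{3}$)
$\left(y{\left(g,R{\left(d \right)} \right)} - 7\right) 77 = \left(\frac{1}{3} \left(-4\right) - 7\right) 77 = \left(- \frac{4}{3} - 7\right) 77 = \left(- \frac{25}{3}\right) 77 = - \frac{1925}{3}$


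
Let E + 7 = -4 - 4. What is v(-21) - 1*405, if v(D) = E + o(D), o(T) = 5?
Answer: -415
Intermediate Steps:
E = -15 (E = -7 + (-4 - 4) = -7 - 8 = -15)
v(D) = -10 (v(D) = -15 + 5 = -10)
v(-21) - 1*405 = -10 - 1*405 = -10 - 405 = -415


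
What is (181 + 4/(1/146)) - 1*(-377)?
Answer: 1142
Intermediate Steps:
(181 + 4/(1/146)) - 1*(-377) = (181 + 4/(1/146)) + 377 = (181 + 4*146) + 377 = (181 + 584) + 377 = 765 + 377 = 1142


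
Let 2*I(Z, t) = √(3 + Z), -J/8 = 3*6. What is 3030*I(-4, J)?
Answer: 1515*I ≈ 1515.0*I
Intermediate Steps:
J = -144 (J = -24*6 = -8*18 = -144)
I(Z, t) = √(3 + Z)/2
3030*I(-4, J) = 3030*(√(3 - 4)/2) = 3030*(√(-1)/2) = 3030*(I/2) = 1515*I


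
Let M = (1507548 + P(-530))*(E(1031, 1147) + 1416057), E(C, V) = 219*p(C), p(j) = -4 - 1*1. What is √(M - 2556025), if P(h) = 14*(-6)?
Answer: √2133001720343 ≈ 1.4605e+6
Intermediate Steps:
p(j) = -5 (p(j) = -4 - 1 = -5)
E(C, V) = -1095 (E(C, V) = 219*(-5) = -1095)
P(h) = -84
M = 2133004276368 (M = (1507548 - 84)*(-1095 + 1416057) = 1507464*1414962 = 2133004276368)
√(M - 2556025) = √(2133004276368 - 2556025) = √2133001720343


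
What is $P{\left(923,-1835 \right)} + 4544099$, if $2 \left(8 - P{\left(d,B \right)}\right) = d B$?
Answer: $\frac{10781919}{2} \approx 5.391 \cdot 10^{6}$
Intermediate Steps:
$P{\left(d,B \right)} = 8 - \frac{B d}{2}$ ($P{\left(d,B \right)} = 8 - \frac{d B}{2} = 8 - \frac{B d}{2}$)
$P{\left(923,-1835 \right)} + 4544099 = \left(8 - \left(- \frac{1835}{2}\right) 923\right) + 4544099 = \left(8 + \frac{1693705}{2}\right) + 4544099 = \frac{1693721}{2} + 4544099 = \frac{10781919}{2}$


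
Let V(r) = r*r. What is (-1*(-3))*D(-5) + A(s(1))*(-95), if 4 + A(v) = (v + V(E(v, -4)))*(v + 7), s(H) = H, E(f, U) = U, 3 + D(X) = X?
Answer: -12564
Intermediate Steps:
D(X) = -3 + X
V(r) = r²
A(v) = -4 + (7 + v)*(16 + v) (A(v) = -4 + (v + (-4)²)*(v + 7) = -4 + (v + 16)*(7 + v) = -4 + (16 + v)*(7 + v) = -4 + (7 + v)*(16 + v))
(-1*(-3))*D(-5) + A(s(1))*(-95) = (-1*(-3))*(-3 - 5) + (108 + 1² + 23*1)*(-95) = 3*(-8) + (108 + 1 + 23)*(-95) = -24 + 132*(-95) = -24 - 12540 = -12564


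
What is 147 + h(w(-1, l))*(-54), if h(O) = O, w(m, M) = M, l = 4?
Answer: -69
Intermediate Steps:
147 + h(w(-1, l))*(-54) = 147 + 4*(-54) = 147 - 216 = -69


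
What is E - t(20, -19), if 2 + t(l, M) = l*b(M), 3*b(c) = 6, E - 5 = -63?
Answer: -96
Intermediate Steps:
E = -58 (E = 5 - 63 = -58)
b(c) = 2 (b(c) = (1/3)*6 = 2)
t(l, M) = -2 + 2*l (t(l, M) = -2 + l*2 = -2 + 2*l)
E - t(20, -19) = -58 - (-2 + 2*20) = -58 - (-2 + 40) = -58 - 1*38 = -58 - 38 = -96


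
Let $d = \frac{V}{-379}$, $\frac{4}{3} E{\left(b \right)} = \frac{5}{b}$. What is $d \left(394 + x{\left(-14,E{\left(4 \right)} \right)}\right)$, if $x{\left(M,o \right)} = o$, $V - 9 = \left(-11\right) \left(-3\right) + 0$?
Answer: $- \frac{132699}{3032} \approx -43.766$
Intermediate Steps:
$V = 42$ ($V = 9 + \left(\left(-11\right) \left(-3\right) + 0\right) = 9 + \left(33 + 0\right) = 9 + 33 = 42$)
$E{\left(b \right)} = \frac{15}{4 b}$ ($E{\left(b \right)} = \frac{3 \frac{5}{b}}{4} = \frac{15}{4 b}$)
$d = - \frac{42}{379}$ ($d = \frac{42}{-379} = 42 \left(- \frac{1}{379}\right) = - \frac{42}{379} \approx -0.11082$)
$d \left(394 + x{\left(-14,E{\left(4 \right)} \right)}\right) = - \frac{42 \left(394 + \frac{15}{4 \cdot 4}\right)}{379} = - \frac{42 \left(394 + \frac{15}{4} \cdot \frac{1}{4}\right)}{379} = - \frac{42 \left(394 + \frac{15}{16}\right)}{379} = \left(- \frac{42}{379}\right) \frac{6319}{16} = - \frac{132699}{3032}$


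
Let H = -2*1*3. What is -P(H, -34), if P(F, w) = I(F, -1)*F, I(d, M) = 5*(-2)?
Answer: -60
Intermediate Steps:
I(d, M) = -10
H = -6 (H = -2*3 = -6)
P(F, w) = -10*F
-P(H, -34) = -(-10)*(-6) = -1*60 = -60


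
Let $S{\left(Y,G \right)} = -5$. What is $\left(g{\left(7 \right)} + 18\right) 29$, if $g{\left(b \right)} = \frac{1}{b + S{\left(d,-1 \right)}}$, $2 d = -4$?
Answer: $\frac{1073}{2} \approx 536.5$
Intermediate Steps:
$d = -2$ ($d = \frac{1}{2} \left(-4\right) = -2$)
$g{\left(b \right)} = \frac{1}{-5 + b}$ ($g{\left(b \right)} = \frac{1}{b - 5} = \frac{1}{-5 + b}$)
$\left(g{\left(7 \right)} + 18\right) 29 = \left(\frac{1}{-5 + 7} + 18\right) 29 = \left(\frac{1}{2} + 18\right) 29 = \frac{37}{2} \cdot 29 = \frac{1073}{2}$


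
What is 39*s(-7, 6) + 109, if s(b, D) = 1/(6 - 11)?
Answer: 506/5 ≈ 101.20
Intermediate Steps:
s(b, D) = -⅕ (s(b, D) = 1/(-5) = -⅕)
39*s(-7, 6) + 109 = 39*(-⅕) + 109 = -39/5 + 109 = 506/5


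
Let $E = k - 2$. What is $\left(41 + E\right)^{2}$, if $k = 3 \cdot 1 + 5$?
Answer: $2209$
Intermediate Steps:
$k = 8$ ($k = 3 + 5 = 8$)
$E = 6$ ($E = 8 - 2 = 6$)
$\left(41 + E\right)^{2} = \left(41 + 6\right)^{2} = 47^{2} = 2209$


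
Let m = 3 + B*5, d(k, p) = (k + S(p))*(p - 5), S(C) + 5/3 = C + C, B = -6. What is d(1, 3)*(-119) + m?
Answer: 3727/3 ≈ 1242.3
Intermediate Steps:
S(C) = -5/3 + 2*C (S(C) = -5/3 + (C + C) = -5/3 + 2*C)
d(k, p) = (-5 + p)*(-5/3 + k + 2*p) (d(k, p) = (k + (-5/3 + 2*p))*(p - 5) = (-5/3 + k + 2*p)*(-5 + p) = (-5 + p)*(-5/3 + k + 2*p))
m = -27 (m = 3 - 6*5 = 3 - 30 = -27)
d(1, 3)*(-119) + m = (25/3 - 5*1 + 2*3² - 35/3*3 + 1*3)*(-119) - 27 = (25/3 - 5 + 2*9 - 35 + 3)*(-119) - 27 = (25/3 - 5 + 18 - 35 + 3)*(-119) - 27 = -32/3*(-119) - 27 = 3808/3 - 27 = 3727/3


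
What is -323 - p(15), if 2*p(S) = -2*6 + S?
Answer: -649/2 ≈ -324.50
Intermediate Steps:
p(S) = -6 + S/2 (p(S) = (-2*6 + S)/2 = (-12 + S)/2 = -6 + S/2)
-323 - p(15) = -323 - (-6 + (½)*15) = -323 - (-6 + 15/2) = -323 - 1*3/2 = -323 - 3/2 = -649/2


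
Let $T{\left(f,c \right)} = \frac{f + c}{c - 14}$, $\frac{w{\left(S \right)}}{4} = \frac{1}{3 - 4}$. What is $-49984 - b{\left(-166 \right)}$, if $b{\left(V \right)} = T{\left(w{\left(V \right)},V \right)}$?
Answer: $- \frac{899729}{18} \approx -49985.0$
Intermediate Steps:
$w{\left(S \right)} = -4$ ($w{\left(S \right)} = \frac{4}{3 - 4} = \frac{4}{-1} = 4 \left(-1\right) = -4$)
$T{\left(f,c \right)} = \frac{c + f}{-14 + c}$
$b{\left(V \right)} = \frac{-4 + V}{-14 + V}$ ($b{\left(V \right)} = \frac{V - 4}{-14 + V} = \frac{-4 + V}{-14 + V}$)
$-49984 - b{\left(-166 \right)} = -49984 - \frac{-4 - 166}{-14 - 166} = -49984 - \frac{1}{-180} \left(-170\right) = -49984 - \left(- \frac{1}{180}\right) \left(-170\right) = -49984 - \frac{17}{18} = - \frac{899729}{18}$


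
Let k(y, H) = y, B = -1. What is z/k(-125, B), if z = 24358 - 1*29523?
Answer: 1033/25 ≈ 41.320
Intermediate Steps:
z = -5165 (z = 24358 - 29523 = -5165)
z/k(-125, B) = -5165/(-125) = -5165*(-1/125) = 1033/25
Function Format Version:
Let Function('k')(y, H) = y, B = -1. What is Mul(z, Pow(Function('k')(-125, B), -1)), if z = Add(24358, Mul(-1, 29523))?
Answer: Rational(1033, 25) ≈ 41.320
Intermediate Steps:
z = -5165 (z = Add(24358, -29523) = -5165)
Mul(z, Pow(Function('k')(-125, B), -1)) = Mul(-5165, Pow(-125, -1)) = Mul(-5165, Rational(-1, 125)) = Rational(1033, 25)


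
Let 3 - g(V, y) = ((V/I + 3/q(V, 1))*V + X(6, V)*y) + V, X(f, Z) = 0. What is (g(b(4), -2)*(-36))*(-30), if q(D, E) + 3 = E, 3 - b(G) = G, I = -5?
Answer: 2916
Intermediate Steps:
b(G) = 3 - G
q(D, E) = -3 + E
g(V, y) = 3 - V - V*(-3/2 - V/5) (g(V, y) = 3 - (((V/(-5) + 3/(-3 + 1))*V + 0*y) + V) = 3 - (((V*(-1/5) + 3/(-2))*V + 0) + V) = 3 - (((-V/5 + 3*(-1/2))*V + 0) + V) = 3 - (((-V/5 - 3/2)*V + 0) + V) = 3 - (((-3/2 - V/5)*V + 0) + V) = 3 - ((V*(-3/2 - V/5) + 0) + V) = 3 - (V*(-3/2 - V/5) + V) = 3 - (V + V*(-3/2 - V/5)) = 3 + (-V - V*(-3/2 - V/5)) = 3 - V - V*(-3/2 - V/5))
(g(b(4), -2)*(-36))*(-30) = ((3 + (3 - 1*4)/2 + (3 - 1*4)**2/5)*(-36))*(-30) = ((3 + (3 - 4)/2 + (3 - 4)**2/5)*(-36))*(-30) = ((3 + (1/2)*(-1) + (1/5)*(-1)**2)*(-36))*(-30) = ((3 - 1/2 + (1/5)*1)*(-36))*(-30) = ((3 - 1/2 + 1/5)*(-36))*(-30) = ((27/10)*(-36))*(-30) = -486/5*(-30) = 2916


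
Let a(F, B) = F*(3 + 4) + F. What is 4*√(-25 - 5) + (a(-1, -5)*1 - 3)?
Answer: -11 + 4*I*√30 ≈ -11.0 + 21.909*I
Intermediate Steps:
a(F, B) = 8*F (a(F, B) = F*7 + F = 7*F + F = 8*F)
4*√(-25 - 5) + (a(-1, -5)*1 - 3) = 4*√(-25 - 5) + ((8*(-1))*1 - 3) = 4*√(-30) + (-8*1 - 3) = 4*(I*√30) + (-8 - 3) = 4*I*√30 - 11 = -11 + 4*I*√30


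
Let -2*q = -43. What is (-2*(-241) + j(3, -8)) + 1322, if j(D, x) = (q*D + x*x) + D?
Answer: 3871/2 ≈ 1935.5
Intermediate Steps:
q = 43/2 (q = -1/2*(-43) = 43/2 ≈ 21.500)
j(D, x) = x**2 + 45*D/2 (j(D, x) = (43*D/2 + x*x) + D = (43*D/2 + x**2) + D = (x**2 + 43*D/2) + D = x**2 + 45*D/2)
(-2*(-241) + j(3, -8)) + 1322 = (-2*(-241) + ((-8)**2 + (45/2)*3)) + 1322 = (482 + (64 + 135/2)) + 1322 = (482 + 263/2) + 1322 = 1227/2 + 1322 = 3871/2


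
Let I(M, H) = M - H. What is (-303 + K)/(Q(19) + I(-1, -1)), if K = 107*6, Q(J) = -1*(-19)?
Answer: 339/19 ≈ 17.842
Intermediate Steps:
Q(J) = 19
K = 642
(-303 + K)/(Q(19) + I(-1, -1)) = (-303 + 642)/(19 + (-1 - 1*(-1))) = 339/(19 + (-1 + 1)) = 339/(19 + 0) = 339/19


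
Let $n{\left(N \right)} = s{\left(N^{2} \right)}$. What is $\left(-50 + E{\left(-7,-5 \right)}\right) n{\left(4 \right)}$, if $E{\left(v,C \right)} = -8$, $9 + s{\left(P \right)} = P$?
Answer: $-406$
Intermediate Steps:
$s{\left(P \right)} = -9 + P$
$n{\left(N \right)} = -9 + N^{2}$
$\left(-50 + E{\left(-7,-5 \right)}\right) n{\left(4 \right)} = \left(-50 - 8\right) \left(-9 + 4^{2}\right) = - 58 \left(-9 + 16\right) = \left(-58\right) 7 = -406$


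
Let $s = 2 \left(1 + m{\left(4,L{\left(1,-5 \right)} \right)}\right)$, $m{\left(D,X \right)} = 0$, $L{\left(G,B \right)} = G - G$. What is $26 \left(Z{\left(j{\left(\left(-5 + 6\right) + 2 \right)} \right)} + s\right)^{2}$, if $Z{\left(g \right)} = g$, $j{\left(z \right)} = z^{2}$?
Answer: $3146$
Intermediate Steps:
$L{\left(G,B \right)} = 0$
$s = 2$ ($s = 2 \left(1 + 0\right) = 2 \cdot 1 = 2$)
$26 \left(Z{\left(j{\left(\left(-5 + 6\right) + 2 \right)} \right)} + s\right)^{2} = 26 \left(\left(\left(-5 + 6\right) + 2\right)^{2} + 2\right)^{2} = 26 \left(\left(1 + 2\right)^{2} + 2\right)^{2} = 26 \left(3^{2} + 2\right)^{2} = 26 \left(9 + 2\right)^{2} = 26 \cdot 11^{2} = 26 \cdot 121 = 3146$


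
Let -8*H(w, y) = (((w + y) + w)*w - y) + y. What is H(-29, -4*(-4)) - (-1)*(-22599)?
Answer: -91005/4 ≈ -22751.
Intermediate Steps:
H(w, y) = -w*(y + 2*w)/8 (H(w, y) = -((((w + y) + w)*w - y) + y)/8 = -(((y + 2*w)*w - y) + y)/8 = -((w*(y + 2*w) - y) + y)/8 = -((-y + w*(y + 2*w)) + y)/8 = -w*(y + 2*w)/8)
H(-29, -4*(-4)) - (-1)*(-22599) = -⅛*(-29)*(-4*(-4) + 2*(-29)) - (-1)*(-22599) = -⅛*(-29)*(16 - 58) - 1*22599 = -⅛*(-29)*(-42) - 22599 = -609/4 - 22599 = -91005/4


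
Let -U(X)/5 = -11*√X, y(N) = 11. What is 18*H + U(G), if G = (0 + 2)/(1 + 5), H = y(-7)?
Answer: 198 + 55*√3/3 ≈ 229.75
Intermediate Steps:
H = 11
G = ⅓ (G = 2/6 = 2*(⅙) = ⅓ ≈ 0.33333)
U(X) = 55*√X (U(X) = -(-55)*√X = 55*√X)
18*H + U(G) = 18*11 + 55*√(⅓) = 198 + 55*(√3/3) = 198 + 55*√3/3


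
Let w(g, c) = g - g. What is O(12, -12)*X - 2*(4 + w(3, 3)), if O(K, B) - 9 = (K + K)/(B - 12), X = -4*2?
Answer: -72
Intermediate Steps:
X = -8
w(g, c) = 0
O(K, B) = 9 + 2*K/(-12 + B) (O(K, B) = 9 + (K + K)/(B - 12) = 9 + (2*K)/(-12 + B) = 9 + 2*K/(-12 + B))
O(12, -12)*X - 2*(4 + w(3, 3)) = ((-108 + 2*12 + 9*(-12))/(-12 - 12))*(-8) - 2*(4 + 0) = ((-108 + 24 - 108)/(-24))*(-8) - 2*4 = -1/24*(-192)*(-8) - 8 = 8*(-8) - 8 = -64 - 8 = -72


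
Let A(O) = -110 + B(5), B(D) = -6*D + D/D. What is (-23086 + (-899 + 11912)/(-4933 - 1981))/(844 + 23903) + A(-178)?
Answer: -23942632979/171100758 ≈ -139.93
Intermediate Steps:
B(D) = 1 - 6*D (B(D) = -6*D + 1 = 1 - 6*D)
A(O) = -139 (A(O) = -110 + (1 - 6*5) = -110 + (1 - 30) = -110 - 29 = -139)
(-23086 + (-899 + 11912)/(-4933 - 1981))/(844 + 23903) + A(-178) = (-23086 + (-899 + 11912)/(-4933 - 1981))/(844 + 23903) - 139 = (-23086 + 11013/(-6914))/24747 - 139 = (-23086 + 11013*(-1/6914))*(1/24747) - 139 = (-23086 - 11013/6914)*(1/24747) - 139 = -159627617/6914*1/24747 - 139 = -159627617/171100758 - 139 = -23942632979/171100758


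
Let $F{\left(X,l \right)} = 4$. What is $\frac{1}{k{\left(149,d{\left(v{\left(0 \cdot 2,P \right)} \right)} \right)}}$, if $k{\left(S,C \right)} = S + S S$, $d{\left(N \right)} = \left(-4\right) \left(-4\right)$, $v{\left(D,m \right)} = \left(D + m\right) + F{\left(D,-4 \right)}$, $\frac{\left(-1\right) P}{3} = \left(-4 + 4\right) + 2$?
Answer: $\frac{1}{22350} \approx 4.4743 \cdot 10^{-5}$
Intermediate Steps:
$P = -6$ ($P = - 3 \left(\left(-4 + 4\right) + 2\right) = - 3 \left(0 + 2\right) = \left(-3\right) 2 = -6$)
$v{\left(D,m \right)} = 4 + D + m$ ($v{\left(D,m \right)} = \left(D + m\right) + 4 = 4 + D + m$)
$d{\left(N \right)} = 16$
$k{\left(S,C \right)} = S + S^{2}$
$\frac{1}{k{\left(149,d{\left(v{\left(0 \cdot 2,P \right)} \right)} \right)}} = \frac{1}{149 \left(1 + 149\right)} = \frac{1}{149 \cdot 150} = \frac{1}{22350}$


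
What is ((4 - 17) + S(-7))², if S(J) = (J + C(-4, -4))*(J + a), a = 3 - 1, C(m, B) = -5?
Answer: 2209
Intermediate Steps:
a = 2
S(J) = (-5 + J)*(2 + J) (S(J) = (J - 5)*(J + 2) = (-5 + J)*(2 + J))
((4 - 17) + S(-7))² = ((4 - 17) + (-10 + (-7)² - 3*(-7)))² = (-13 + (-10 + 49 + 21))² = (-13 + 60)² = 47² = 2209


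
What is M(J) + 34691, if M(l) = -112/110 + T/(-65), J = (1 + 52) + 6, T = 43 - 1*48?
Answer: 24803392/715 ≈ 34690.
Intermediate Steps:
T = -5 (T = 43 - 48 = -5)
J = 59 (J = 53 + 6 = 59)
M(l) = -673/715 (M(l) = -112/110 - 5/(-65) = -112*1/110 - 5*(-1/65) = -56/55 + 1/13 = -673/715)
M(J) + 34691 = -673/715 + 34691 = 24803392/715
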